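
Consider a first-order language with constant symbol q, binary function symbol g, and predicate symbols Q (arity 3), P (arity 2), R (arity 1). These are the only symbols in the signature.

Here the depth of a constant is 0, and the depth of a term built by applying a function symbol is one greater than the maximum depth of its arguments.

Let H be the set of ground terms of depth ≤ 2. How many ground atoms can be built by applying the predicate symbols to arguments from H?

155

First count ground terms of depth ≤ 2.
If N_k denotes the number of depth-≤k ground terms, the 1 constant gives N_0 = 1, and each function symbol of arity r contributes N_{k-1}^r new terms at level k: N_k = 1 + N_{k-1}^2.
N_0 = 1
N_1 = 1 + 1^2 = 2
N_2 = 1 + 2^2 = 5
Explicitly: q, g(q, q), g(q, g(q, q)), g(g(q, q), q), g(g(q, q), g(q, q)).
So |H| = 5.
For each predicate symbol, the number of ground atoms is |H| raised to its arity; summing:
  Q: 5^3 = 125;  P: 5^2 = 25;  R: 5
Total ground atoms: 125 + 25 + 5 = 155.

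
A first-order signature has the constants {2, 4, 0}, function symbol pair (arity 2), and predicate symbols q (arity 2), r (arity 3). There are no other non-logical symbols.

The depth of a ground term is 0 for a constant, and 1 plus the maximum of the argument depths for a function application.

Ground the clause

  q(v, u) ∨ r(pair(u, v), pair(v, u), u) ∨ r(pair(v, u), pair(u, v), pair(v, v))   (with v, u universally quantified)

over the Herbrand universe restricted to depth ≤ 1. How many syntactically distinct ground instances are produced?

144

Ground terms of depth ≤ 1:
  Count level by level. With function symbols pair/2, the terms of depth ≤ k are the 3 constants together with each function applied to depth-≤(k−1) tuples, so N_k = 3 + N_{k-1}^2.
  N_0 = 3
  N_1 = 3 + 3^2 = 12
  Explicitly: 2, 4, 0, pair(2, 2), pair(2, 4), pair(2, 0), pair(4, 2), pair(4, 4), pair(4, 0), pair(0, 2), pair(0, 4), pair(0, 0).
So there are 12 ground terms available for substitution.
The body mentions every one of the 2 quantified variables; since ground terms form a free algebra, no two substitutions collapse to the same formula.
Number of ground instances = 12^2 = 144.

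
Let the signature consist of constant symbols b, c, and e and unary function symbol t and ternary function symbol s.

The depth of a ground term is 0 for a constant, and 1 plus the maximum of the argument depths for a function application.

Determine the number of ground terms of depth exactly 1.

30

Let N_k = |{terms of depth ≤ k}|. Then N_0 = 3 and N_k = 3 + N_{k-1} + N_{k-1}^3 for k ≥ 1 (one summand per function symbol, arity giving the exponent).
N_0 = 3
N_1 = 3 + 3 + 3^3 = 33
Terms of depth exactly 1: N_1 − N_0 = 33 − 3 = 30.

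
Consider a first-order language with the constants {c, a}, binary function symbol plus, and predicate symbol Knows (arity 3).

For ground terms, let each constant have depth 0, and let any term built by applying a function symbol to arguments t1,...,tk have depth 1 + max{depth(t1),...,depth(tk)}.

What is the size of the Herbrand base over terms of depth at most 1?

216

First count ground terms of depth ≤ 1.
Let N_k = |{terms of depth ≤ k}|. Then N_0 = 2 and N_k = 2 + N_{k-1}^2 for k ≥ 1 (one summand per function symbol, arity giving the exponent).
N_0 = 2
N_1 = 2 + 2^2 = 6
Explicitly: c, a, plus(c, c), plus(c, a), plus(a, c), plus(a, a).
So |H| = 6.
A ground atom is a predicate applied to a tuple of terms from H, so the count is the sum over predicates of |H|^arity:
  Knows: 6^3 = 216
Total ground atoms: 216.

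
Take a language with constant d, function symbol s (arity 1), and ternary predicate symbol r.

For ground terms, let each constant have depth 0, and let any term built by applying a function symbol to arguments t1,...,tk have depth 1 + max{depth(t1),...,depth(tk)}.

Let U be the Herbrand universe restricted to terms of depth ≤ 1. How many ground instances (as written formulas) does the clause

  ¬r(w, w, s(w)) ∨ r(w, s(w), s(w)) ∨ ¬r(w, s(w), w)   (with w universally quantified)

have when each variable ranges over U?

2

Ground terms of depth ≤ 1:
  Count level by level. With function symbols s/1, the terms of depth ≤ k are the 1 constant together with each function applied to depth-≤(k−1) tuples, so N_k = 1 + N_{k-1}.
  N_0 = 1
  N_1 = 1 + 1 = 2
  Explicitly: d, s(d).
So there are 2 ground terms available for substitution.
The variable w ranges independently over the available ground terms, and distinct assignments produce distinct instances.
Number of ground instances = 2.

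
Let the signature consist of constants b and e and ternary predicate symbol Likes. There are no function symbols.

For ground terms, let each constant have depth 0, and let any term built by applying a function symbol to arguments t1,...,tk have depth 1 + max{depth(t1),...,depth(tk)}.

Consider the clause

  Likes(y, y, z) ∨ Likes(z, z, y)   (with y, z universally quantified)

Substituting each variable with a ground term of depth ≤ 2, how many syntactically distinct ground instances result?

4

Ground terms of depth ≤ 2:
  With no function symbols every ground term is a constant, so there are exactly 2 ground terms at every depth bound.
  N_0 = 2
  N_1 = 2
  N_2 = 2
So there are 2 ground terms available for substitution.
The body mentions every one of the 2 quantified variables; since ground terms form a free algebra, no two substitutions collapse to the same formula.
Number of ground instances = 2^2 = 4.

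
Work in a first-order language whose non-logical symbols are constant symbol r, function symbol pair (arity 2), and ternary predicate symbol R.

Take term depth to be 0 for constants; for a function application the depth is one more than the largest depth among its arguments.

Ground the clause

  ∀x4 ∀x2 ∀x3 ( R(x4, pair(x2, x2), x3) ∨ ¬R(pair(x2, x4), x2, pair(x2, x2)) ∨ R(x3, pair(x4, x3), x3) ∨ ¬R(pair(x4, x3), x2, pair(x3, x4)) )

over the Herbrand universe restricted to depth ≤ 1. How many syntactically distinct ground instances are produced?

8

Ground terms of depth ≤ 1:
  Let N_k count ground terms of depth at most k. Each non-constant term of depth ≤ k is some function symbol applied to depth-≤(k−1) arguments, giving N_k = 1 + N_{k-1}^2.
  N_0 = 1
  N_1 = 1 + 1^2 = 2
  Explicitly: r, pair(r, r).
So there are 2 ground terms available for substitution.
There are 3 variables to instantiate (x4, x2, x3), each occurring in at least one literal, so different choices give different ground instances.
Number of ground instances = 2^3 = 8.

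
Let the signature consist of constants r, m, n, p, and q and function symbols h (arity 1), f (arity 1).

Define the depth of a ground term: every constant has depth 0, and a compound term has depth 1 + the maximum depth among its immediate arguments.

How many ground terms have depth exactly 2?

20

Write N_k for the number of ground terms of depth ≤ k. A term of depth ≤ k is either a constant or a function symbol applied to arguments of depth ≤ k−1, so N_k = 5 + N_{k-1} + N_{k-1}.
N_0 = 5
N_1 = 5 + 5 + 5 = 15
N_2 = 5 + 15 + 15 = 35
Terms of depth exactly 2: N_2 − N_1 = 35 − 15 = 20.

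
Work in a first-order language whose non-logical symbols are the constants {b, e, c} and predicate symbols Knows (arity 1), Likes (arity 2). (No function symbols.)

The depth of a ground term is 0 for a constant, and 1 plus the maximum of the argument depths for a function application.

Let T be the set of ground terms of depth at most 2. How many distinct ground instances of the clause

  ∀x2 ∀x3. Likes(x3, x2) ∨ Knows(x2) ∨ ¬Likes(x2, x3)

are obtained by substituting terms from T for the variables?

Ground terms of depth ≤ 2:
  With no function symbols every ground term is a constant, so there are exactly 3 ground terms at every depth bound.
  N_0 = 3
  N_1 = 3
  N_2 = 3
So there are 3 ground terms available for substitution.
The clause has 2 distinct variables (x2, x3), each appearing in the body. In the free term algebra distinct substitutions yield syntactically distinct ground instances.
Number of ground instances = 3^2 = 9.

9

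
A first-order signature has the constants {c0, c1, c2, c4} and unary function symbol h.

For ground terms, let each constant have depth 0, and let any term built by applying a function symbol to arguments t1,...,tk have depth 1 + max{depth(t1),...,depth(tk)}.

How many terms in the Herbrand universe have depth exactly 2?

Count level by level. With function symbols h/1, the terms of depth ≤ k are the 4 constants together with each function applied to depth-≤(k−1) tuples, so N_k = 4 + N_{k-1}.
N_0 = 4
N_1 = 4 + 4 = 8
N_2 = 4 + 8 = 12
Terms of depth exactly 2: N_2 − N_1 = 12 − 8 = 4.

4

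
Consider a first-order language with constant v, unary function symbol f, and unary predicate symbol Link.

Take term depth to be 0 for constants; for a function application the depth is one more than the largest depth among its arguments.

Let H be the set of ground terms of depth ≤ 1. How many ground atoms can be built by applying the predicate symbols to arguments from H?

First count ground terms of depth ≤ 1.
Let N_k = |{terms of depth ≤ k}|. Then N_0 = 1 and N_k = 1 + N_{k-1} for k ≥ 1 (one summand per function symbol, arity giving the exponent).
N_0 = 1
N_1 = 1 + 1 = 2
So |H| = 2.
For each predicate symbol, the number of ground atoms is |H| raised to its arity; summing:
  Link: 2
Total ground atoms: 2.

2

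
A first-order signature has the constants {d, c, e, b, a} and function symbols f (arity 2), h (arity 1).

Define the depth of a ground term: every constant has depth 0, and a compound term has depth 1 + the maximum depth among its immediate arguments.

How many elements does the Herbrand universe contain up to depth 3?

1601495

Write N_k for the number of ground terms of depth ≤ k. A term of depth ≤ k is either a constant or a function symbol applied to arguments of depth ≤ k−1, so N_k = 5 + N_{k-1}^2 + N_{k-1}.
N_0 = 5
N_1 = 5 + 5^2 + 5 = 35
N_2 = 5 + 35^2 + 35 = 1265
N_3 = 5 + 1265^2 + 1265 = 1601495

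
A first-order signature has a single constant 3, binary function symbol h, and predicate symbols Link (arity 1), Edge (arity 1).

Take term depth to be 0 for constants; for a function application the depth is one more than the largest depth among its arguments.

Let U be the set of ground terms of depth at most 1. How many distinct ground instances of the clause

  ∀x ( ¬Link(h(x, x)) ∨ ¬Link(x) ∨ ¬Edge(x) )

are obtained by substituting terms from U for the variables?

2

Ground terms of depth ≤ 1:
  Let N_k count ground terms of depth at most k. Each non-constant term of depth ≤ k is some function symbol applied to depth-≤(k−1) arguments, giving N_k = 1 + N_{k-1}^2.
  N_0 = 1
  N_1 = 1 + 1^2 = 2
So there are 2 ground terms available for substitution.
There is 1 variable to instantiate (x),  occurring in at least one literal, so different choices give different ground instances.
Number of ground instances = 2.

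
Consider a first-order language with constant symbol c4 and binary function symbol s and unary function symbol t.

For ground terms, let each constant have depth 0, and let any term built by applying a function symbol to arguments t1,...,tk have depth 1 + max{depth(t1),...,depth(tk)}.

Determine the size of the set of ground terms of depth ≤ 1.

Let N_k = |{terms of depth ≤ k}|. Then N_0 = 1 and N_k = 1 + N_{k-1}^2 + N_{k-1} for k ≥ 1 (one summand per function symbol, arity giving the exponent).
N_0 = 1
N_1 = 1 + 1^2 + 1 = 3
Explicitly: c4, s(c4, c4), t(c4).

3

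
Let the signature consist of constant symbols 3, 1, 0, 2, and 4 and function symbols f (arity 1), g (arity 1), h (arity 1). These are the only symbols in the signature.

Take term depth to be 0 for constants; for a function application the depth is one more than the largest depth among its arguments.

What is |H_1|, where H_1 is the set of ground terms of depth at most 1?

Count level by level. With function symbols f/1, g/1, h/1, the terms of depth ≤ k are the 5 constants together with each function applied to depth-≤(k−1) tuples, so N_k = 5 + N_{k-1} + N_{k-1} + N_{k-1}.
N_0 = 5
N_1 = 5 + 5 + 5 + 5 = 20

20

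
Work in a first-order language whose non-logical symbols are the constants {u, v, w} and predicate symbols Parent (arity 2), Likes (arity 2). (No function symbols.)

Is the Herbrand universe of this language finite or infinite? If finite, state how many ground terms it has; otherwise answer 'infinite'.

3

There are no function symbols, so every ground term is one of the 3 constants.
The Herbrand universe is {u, v, w}, which is finite with 3 elements.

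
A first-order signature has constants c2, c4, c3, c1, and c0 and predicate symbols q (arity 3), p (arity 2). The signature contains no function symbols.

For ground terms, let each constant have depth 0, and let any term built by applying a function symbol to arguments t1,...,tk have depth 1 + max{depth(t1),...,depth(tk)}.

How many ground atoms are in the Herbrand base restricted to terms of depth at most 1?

First count ground terms of depth ≤ 1.
With no function symbols every ground term is a constant, so there are exactly 5 ground terms at every depth bound.
N_0 = 5
N_1 = 5
So |H| = 5.
A ground atom is a predicate applied to a tuple of terms from H, so the count is the sum over predicates of |H|^arity:
  q: 5^3 = 125;  p: 5^2 = 25
Total ground atoms: 125 + 25 = 150.

150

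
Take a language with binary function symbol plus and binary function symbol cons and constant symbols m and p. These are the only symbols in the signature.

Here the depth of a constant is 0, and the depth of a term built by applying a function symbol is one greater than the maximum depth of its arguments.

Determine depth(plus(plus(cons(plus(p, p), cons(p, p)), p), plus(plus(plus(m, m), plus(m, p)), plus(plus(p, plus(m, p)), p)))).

depth(plus(p, p)) = 1 + max(0, 0) = 1
depth(cons(p, p)) = 1 + max(0, 0) = 1
depth(cons(plus(p, p), cons(p, p))) = 1 + max(1, 1) = 2
depth(plus(cons(plus(p, p), cons(p, p)), p)) = 1 + max(2, 0) = 3
depth(plus(m, m)) = 1 + max(0, 0) = 1
depth(plus(m, p)) = 1 + max(0, 0) = 1
depth(plus(plus(m, m), plus(m, p))) = 1 + max(1, 1) = 2
depth(plus(p, plus(m, p))) = 1 + max(0, 1) = 2
depth(plus(plus(p, plus(m, p)), p)) = 1 + max(2, 0) = 3
depth(plus(plus(plus(m, m), plus(m, p)), plus(plus(p, plus(m, p)), p))) = 1 + max(2, 3) = 4
depth(plus(plus(cons(plus(p, p), cons(p, p)), p), plus(plus(plus(m, m), plus(m, p)), plus(plus(p, plus(m, p)), p)))) = 1 + max(3, 4) = 5

5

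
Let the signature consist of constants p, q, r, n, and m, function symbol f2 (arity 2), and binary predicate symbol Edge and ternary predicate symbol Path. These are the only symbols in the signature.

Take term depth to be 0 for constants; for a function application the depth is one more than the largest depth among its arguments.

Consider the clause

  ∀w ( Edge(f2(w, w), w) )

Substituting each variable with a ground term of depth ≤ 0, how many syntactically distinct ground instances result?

5

Ground terms of depth ≤ 0:
  If N_k denotes the number of depth-≤k ground terms, the 5 constants give N_0 = 5, and each function symbol of arity r contributes N_{k-1}^r new terms at level k: N_k = 5 + N_{k-1}^2.
  N_0 = 5
  Explicitly: p, q, r, n, m.
So there are 5 ground terms available for substitution.
The body mentions the single quantified variable w; since ground terms form a free algebra, no two substitutions collapse to the same formula.
Number of ground instances = 5.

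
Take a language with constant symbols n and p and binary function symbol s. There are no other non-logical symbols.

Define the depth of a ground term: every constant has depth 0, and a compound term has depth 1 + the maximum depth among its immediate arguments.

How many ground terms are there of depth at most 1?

Let N_k = |{terms of depth ≤ k}|. Then N_0 = 2 and N_k = 2 + N_{k-1}^2 for k ≥ 1 (one summand per function symbol, arity giving the exponent).
N_0 = 2
N_1 = 2 + 2^2 = 6
Explicitly: n, p, s(n, n), s(n, p), s(p, n), s(p, p).

6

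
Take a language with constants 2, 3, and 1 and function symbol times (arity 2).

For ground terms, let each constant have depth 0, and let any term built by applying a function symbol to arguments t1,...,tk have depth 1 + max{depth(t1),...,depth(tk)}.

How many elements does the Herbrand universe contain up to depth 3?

21612

Write N_k for the number of ground terms of depth ≤ k. A term of depth ≤ k is either a constant or a function symbol applied to arguments of depth ≤ k−1, so N_k = 3 + N_{k-1}^2.
N_0 = 3
N_1 = 3 + 3^2 = 12
N_2 = 3 + 12^2 = 147
N_3 = 3 + 147^2 = 21612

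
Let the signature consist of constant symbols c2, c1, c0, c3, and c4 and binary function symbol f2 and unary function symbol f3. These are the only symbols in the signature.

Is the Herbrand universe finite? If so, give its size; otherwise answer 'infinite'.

The signature has at least one function symbol (f2, arity 2) and at least one constant (c2).
Iterating f2 gives infinitely many distinct ground terms: c2, f2(c2, c2), f2(f2(c2, c2), f2(c2, c2)), ...
So the Herbrand universe is infinite.

infinite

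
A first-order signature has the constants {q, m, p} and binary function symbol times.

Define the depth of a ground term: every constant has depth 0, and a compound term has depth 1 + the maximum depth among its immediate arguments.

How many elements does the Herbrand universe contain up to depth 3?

21612

Let N_k = |{terms of depth ≤ k}|. Then N_0 = 3 and N_k = 3 + N_{k-1}^2 for k ≥ 1 (one summand per function symbol, arity giving the exponent).
N_0 = 3
N_1 = 3 + 3^2 = 12
N_2 = 3 + 12^2 = 147
N_3 = 3 + 147^2 = 21612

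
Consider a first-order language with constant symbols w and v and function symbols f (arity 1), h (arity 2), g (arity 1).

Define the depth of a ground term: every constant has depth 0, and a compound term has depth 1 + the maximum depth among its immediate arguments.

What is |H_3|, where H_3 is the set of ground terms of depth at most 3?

Count level by level. With function symbols f/1, h/2, g/1, the terms of depth ≤ k are the 2 constants together with each function applied to depth-≤(k−1) tuples, so N_k = 2 + N_{k-1} + N_{k-1}^2 + N_{k-1}.
N_0 = 2
N_1 = 2 + 2 + 2^2 + 2 = 10
N_2 = 2 + 10 + 10^2 + 10 = 122
N_3 = 2 + 122 + 122^2 + 122 = 15130

15130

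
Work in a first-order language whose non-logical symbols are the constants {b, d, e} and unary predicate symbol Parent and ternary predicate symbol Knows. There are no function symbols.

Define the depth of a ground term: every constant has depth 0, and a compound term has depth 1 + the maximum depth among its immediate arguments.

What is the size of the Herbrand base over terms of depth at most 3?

First count ground terms of depth ≤ 3.
With no function symbols every ground term is a constant, so there are exactly 3 ground terms at every depth bound.
N_0 = 3
N_1 = 3
N_2 = 3
N_3 = 3
Explicitly: b, d, e.
So |H| = 3.
For each predicate symbol, the number of ground atoms is |H| raised to its arity; summing:
  Parent: 3;  Knows: 3^3 = 27
Total ground atoms: 3 + 27 = 30.

30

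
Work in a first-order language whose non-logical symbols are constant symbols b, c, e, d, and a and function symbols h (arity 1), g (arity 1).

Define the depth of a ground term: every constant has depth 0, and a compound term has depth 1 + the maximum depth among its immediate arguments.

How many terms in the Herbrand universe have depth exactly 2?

20

Count level by level. With function symbols h/1, g/1, the terms of depth ≤ k are the 5 constants together with each function applied to depth-≤(k−1) tuples, so N_k = 5 + N_{k-1} + N_{k-1}.
N_0 = 5
N_1 = 5 + 5 + 5 = 15
N_2 = 5 + 15 + 15 = 35
Terms of depth exactly 2: N_2 − N_1 = 35 − 15 = 20.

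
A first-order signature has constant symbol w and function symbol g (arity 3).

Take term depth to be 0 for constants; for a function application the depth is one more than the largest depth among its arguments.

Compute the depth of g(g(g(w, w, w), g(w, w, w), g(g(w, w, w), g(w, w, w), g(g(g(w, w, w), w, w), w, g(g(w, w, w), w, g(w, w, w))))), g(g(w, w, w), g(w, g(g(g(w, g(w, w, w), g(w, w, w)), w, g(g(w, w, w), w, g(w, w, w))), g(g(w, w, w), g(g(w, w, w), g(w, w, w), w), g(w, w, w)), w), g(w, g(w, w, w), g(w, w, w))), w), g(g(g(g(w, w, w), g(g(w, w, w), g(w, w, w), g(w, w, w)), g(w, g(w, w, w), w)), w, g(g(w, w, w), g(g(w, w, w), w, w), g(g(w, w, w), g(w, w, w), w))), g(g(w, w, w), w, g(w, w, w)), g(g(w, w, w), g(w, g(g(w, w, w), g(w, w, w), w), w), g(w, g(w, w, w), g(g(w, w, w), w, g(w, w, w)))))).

depth(g(w, w, w)) = 1 + max(0, 0, 0) = 1
depth(g(g(w, w, w), w, w)) = 1 + max(1, 0, 0) = 2
depth(g(g(w, w, w), w, g(w, w, w))) = 1 + max(1, 0, 1) = 2
depth(g(g(g(w, w, w), w, w), w, g(g(w, w, w), w, g(w, w, w)))) = 1 + max(2, 0, 2) = 3
depth(g(g(w, w, w), g(w, w, w), g(g(g(w, w, w), w, w), w, g(g(w, w, w), w, g(w, w, w))))) = 1 + max(1, 1, 3) = 4
depth(g(g(w, w, w), g(w, w, w), g(g(w, w, w), g(w, w, w), g(g(g(w, w, w), w, w), w, g(g(w, w, w), w, g(w, w, w)))))) = 1 + max(1, 1, 4) = 5
depth(g(w, g(w, w, w), g(w, w, w))) = 1 + max(0, 1, 1) = 2
depth(g(g(w, g(w, w, w), g(w, w, w)), w, g(g(w, w, w), w, g(w, w, w)))) = 1 + max(2, 0, 2) = 3
depth(g(g(w, w, w), g(w, w, w), w)) = 1 + max(1, 1, 0) = 2
depth(g(g(w, w, w), g(g(w, w, w), g(w, w, w), w), g(w, w, w))) = 1 + max(1, 2, 1) = 3
depth(g(g(g(w, g(w, w, w), g(w, w, w)), w, g(g(w, w, w), w, g(w, w, w))), g(g(w, w, w), g(g(w, w, w), g(w, w, w), w), g(w, w, w)), w)) = 1 + max(3, 3, 0) = 4
depth(g(w, g(g(g(w, g(w, w, w), g(w, w, w)), w, g(g(w, w, w), w, g(w, w, w))), g(g(w, w, w), g(g(w, w, w), g(w, w, w), w), g(w, w, w)), w), g(w, g(w, w, w), g(w, w, w)))) = 1 + max(0, 4, 2) = 5
depth(g(g(w, w, w), g(w, g(g(g(w, g(w, w, w), g(w, w, w)), w, g(g(w, w, w), w, g(w, w, w))), g(g(w, w, w), g(g(w, w, w), g(w, w, w), w), g(w, w, w)), w), g(w, g(w, w, w), g(w, w, w))), w)) = 1 + max(1, 5, 0) = 6
depth(g(g(w, w, w), g(w, w, w), g(w, w, w))) = 1 + max(1, 1, 1) = 2
depth(g(w, g(w, w, w), w)) = 1 + max(0, 1, 0) = 2
depth(g(g(w, w, w), g(g(w, w, w), g(w, w, w), g(w, w, w)), g(w, g(w, w, w), w))) = 1 + max(1, 2, 2) = 3
depth(g(g(w, w, w), g(g(w, w, w), w, w), g(g(w, w, w), g(w, w, w), w))) = 1 + max(1, 2, 2) = 3
depth(g(g(g(w, w, w), g(g(w, w, w), g(w, w, w), g(w, w, w)), g(w, g(w, w, w), w)), w, g(g(w, w, w), g(g(w, w, w), w, w), g(g(w, w, w), g(w, w, w), w)))) = 1 + max(3, 0, 3) = 4
depth(g(w, g(g(w, w, w), g(w, w, w), w), w)) = 1 + max(0, 2, 0) = 3
depth(g(w, g(w, w, w), g(g(w, w, w), w, g(w, w, w)))) = 1 + max(0, 1, 2) = 3
depth(g(g(w, w, w), g(w, g(g(w, w, w), g(w, w, w), w), w), g(w, g(w, w, w), g(g(w, w, w), w, g(w, w, w))))) = 1 + max(1, 3, 3) = 4
depth(g(g(g(g(w, w, w), g(g(w, w, w), g(w, w, w), g(w, w, w)), g(w, g(w, w, w), w)), w, g(g(w, w, w), g(g(w, w, w), w, w), g(g(w, w, w), g(w, w, w), w))), g(g(w, w, w), w, g(w, w, w)), g(g(w, w, w), g(w, g(g(w, w, w), g(w, w, w), w), w), g(w, g(w, w, w), g(g(w, w, w), w, g(w, w, w)))))) = 1 + max(4, 2, 4) = 5
depth(g(g(g(w, w, w), g(w, w, w), g(g(w, w, w), g(w, w, w), g(g(g(w, w, w), w, w), w, g(g(w, w, w), w, g(w, w, w))))), g(g(w, w, w), g(w, g(g(g(w, g(w, w, w), g(w, w, w)), w, g(g(w, w, w), w, g(w, w, w))), g(g(w, w, w), g(g(w, w, w), g(w, w, w), w), g(w, w, w)), w), g(w, g(w, w, w), g(w, w, w))), w), g(g(g(g(w, w, w), g(g(w, w, w), g(w, w, w), g(w, w, w)), g(w, g(w, w, w), w)), w, g(g(w, w, w), g(g(w, w, w), w, w), g(g(w, w, w), g(w, w, w), w))), g(g(w, w, w), w, g(w, w, w)), g(g(w, w, w), g(w, g(g(w, w, w), g(w, w, w), w), w), g(w, g(w, w, w), g(g(w, w, w), w, g(w, w, w))))))) = 1 + max(5, 6, 5) = 7

7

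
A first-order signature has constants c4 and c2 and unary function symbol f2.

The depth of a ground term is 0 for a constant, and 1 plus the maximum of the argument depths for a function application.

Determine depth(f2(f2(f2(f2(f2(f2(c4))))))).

depth(f2(c4)) = 1 + depth(c4) = 1 + 0 = 1
depth(f2(f2(c4))) = 1 + depth(f2(c4)) = 1 + 1 = 2
depth(f2(f2(f2(c4)))) = 1 + depth(f2(f2(c4))) = 1 + 2 = 3
depth(f2(f2(f2(f2(c4))))) = 1 + depth(f2(f2(f2(c4)))) = 1 + 3 = 4
depth(f2(f2(f2(f2(f2(c4)))))) = 1 + depth(f2(f2(f2(f2(c4))))) = 1 + 4 = 5
depth(f2(f2(f2(f2(f2(f2(c4))))))) = 1 + depth(f2(f2(f2(f2(f2(c4)))))) = 1 + 5 = 6

6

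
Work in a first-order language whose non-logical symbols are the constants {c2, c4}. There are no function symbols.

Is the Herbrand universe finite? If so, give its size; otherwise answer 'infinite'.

There are no function symbols, so every ground term is one of the 2 constants.
The Herbrand universe is {c2, c4}, which is finite with 2 elements.

2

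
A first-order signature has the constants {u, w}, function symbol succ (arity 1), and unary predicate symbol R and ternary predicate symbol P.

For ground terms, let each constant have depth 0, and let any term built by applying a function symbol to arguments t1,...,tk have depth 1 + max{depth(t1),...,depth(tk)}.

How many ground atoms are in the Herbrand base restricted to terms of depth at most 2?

First count ground terms of depth ≤ 2.
Let N_k = |{terms of depth ≤ k}|. Then N_0 = 2 and N_k = 2 + N_{k-1} for k ≥ 1 (one summand per function symbol, arity giving the exponent).
N_0 = 2
N_1 = 2 + 2 = 4
N_2 = 2 + 4 = 6
So |H| = 6.
A ground atom is a predicate applied to a tuple of terms from H, so the count is the sum over predicates of |H|^arity:
  R: 6;  P: 6^3 = 216
Total ground atoms: 6 + 216 = 222.

222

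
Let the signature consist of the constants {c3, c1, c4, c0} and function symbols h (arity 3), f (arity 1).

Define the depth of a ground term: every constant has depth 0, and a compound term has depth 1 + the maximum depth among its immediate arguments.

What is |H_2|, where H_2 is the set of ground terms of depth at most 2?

Write N_k for the number of ground terms of depth ≤ k. A term of depth ≤ k is either a constant or a function symbol applied to arguments of depth ≤ k−1, so N_k = 4 + N_{k-1}^3 + N_{k-1}.
N_0 = 4
N_1 = 4 + 4^3 + 4 = 72
N_2 = 4 + 72^3 + 72 = 373324

373324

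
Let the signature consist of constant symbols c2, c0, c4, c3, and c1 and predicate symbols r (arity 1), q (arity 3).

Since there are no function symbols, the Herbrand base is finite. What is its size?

With no function symbols, the Herbrand universe is just the 5 constants.
Ground atoms per predicate: r: 5, q: 5^3 = 125.
Herbrand base size = 5 + 125 = 130.

130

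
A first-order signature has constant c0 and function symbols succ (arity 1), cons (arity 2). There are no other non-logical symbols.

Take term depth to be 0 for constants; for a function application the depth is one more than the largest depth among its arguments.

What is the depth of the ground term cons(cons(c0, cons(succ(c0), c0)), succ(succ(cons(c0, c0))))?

4

depth(succ(c0)) = 1 + depth(c0) = 1 + 0 = 1
depth(cons(succ(c0), c0)) = 1 + max(1, 0) = 2
depth(cons(c0, cons(succ(c0), c0))) = 1 + max(0, 2) = 3
depth(cons(c0, c0)) = 1 + max(0, 0) = 1
depth(succ(cons(c0, c0))) = 1 + depth(cons(c0, c0)) = 1 + 1 = 2
depth(succ(succ(cons(c0, c0)))) = 1 + depth(succ(cons(c0, c0))) = 1 + 2 = 3
depth(cons(cons(c0, cons(succ(c0), c0)), succ(succ(cons(c0, c0))))) = 1 + max(3, 3) = 4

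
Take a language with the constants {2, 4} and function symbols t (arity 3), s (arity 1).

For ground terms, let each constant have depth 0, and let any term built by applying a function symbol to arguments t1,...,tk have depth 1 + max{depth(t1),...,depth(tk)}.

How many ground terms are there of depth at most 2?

1742

If N_k denotes the number of depth-≤k ground terms, the 2 constants give N_0 = 2, and each function symbol of arity r contributes N_{k-1}^r new terms at level k: N_k = 2 + N_{k-1}^3 + N_{k-1}.
N_0 = 2
N_1 = 2 + 2^3 + 2 = 12
N_2 = 2 + 12^3 + 12 = 1742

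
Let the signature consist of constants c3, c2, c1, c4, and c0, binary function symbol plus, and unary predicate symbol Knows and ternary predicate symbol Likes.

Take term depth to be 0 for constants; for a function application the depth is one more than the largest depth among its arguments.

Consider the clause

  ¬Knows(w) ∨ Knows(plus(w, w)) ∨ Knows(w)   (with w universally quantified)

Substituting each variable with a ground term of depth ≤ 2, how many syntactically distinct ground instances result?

905

Ground terms of depth ≤ 2:
  Let N_k count ground terms of depth at most k. Each non-constant term of depth ≤ k is some function symbol applied to depth-≤(k−1) arguments, giving N_k = 5 + N_{k-1}^2.
  N_0 = 5
  N_1 = 5 + 5^2 = 30
  N_2 = 5 + 30^2 = 905
So there are 905 ground terms available for substitution.
The clause has 1 distinct variable (w), which appears in the body. In the free term algebra distinct substitutions yield syntactically distinct ground instances.
Number of ground instances = 905.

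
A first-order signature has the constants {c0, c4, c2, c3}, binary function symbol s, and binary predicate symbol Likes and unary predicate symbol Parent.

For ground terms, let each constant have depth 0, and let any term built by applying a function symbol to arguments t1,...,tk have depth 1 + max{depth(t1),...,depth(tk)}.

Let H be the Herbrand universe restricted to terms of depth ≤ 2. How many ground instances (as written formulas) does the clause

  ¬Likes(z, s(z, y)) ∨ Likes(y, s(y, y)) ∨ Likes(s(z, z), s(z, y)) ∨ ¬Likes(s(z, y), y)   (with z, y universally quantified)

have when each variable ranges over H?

163216

Ground terms of depth ≤ 2:
  Write N_k for the number of ground terms of depth ≤ k. A term of depth ≤ k is either a constant or a function symbol applied to arguments of depth ≤ k−1, so N_k = 4 + N_{k-1}^2.
  N_0 = 4
  N_1 = 4 + 4^2 = 20
  N_2 = 4 + 20^2 = 404
So there are 404 ground terms available for substitution.
There are 2 variables to instantiate (z, y), each occurring in at least one literal, so different choices give different ground instances.
Number of ground instances = 404^2 = 163216.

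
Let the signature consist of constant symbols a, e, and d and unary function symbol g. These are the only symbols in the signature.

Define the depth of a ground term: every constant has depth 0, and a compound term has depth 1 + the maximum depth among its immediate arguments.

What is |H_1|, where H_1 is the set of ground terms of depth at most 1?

6

Let N_k count ground terms of depth at most k. Each non-constant term of depth ≤ k is some function symbol applied to depth-≤(k−1) arguments, giving N_k = 3 + N_{k-1}.
N_0 = 3
N_1 = 3 + 3 = 6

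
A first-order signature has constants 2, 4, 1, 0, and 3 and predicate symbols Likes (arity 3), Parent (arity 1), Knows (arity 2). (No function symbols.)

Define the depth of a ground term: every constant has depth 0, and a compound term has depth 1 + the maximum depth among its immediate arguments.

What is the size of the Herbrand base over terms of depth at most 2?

First count ground terms of depth ≤ 2.
With no function symbols every ground term is a constant, so there are exactly 5 ground terms at every depth bound.
N_0 = 5
N_1 = 5
N_2 = 5
Explicitly: 2, 4, 1, 0, 3.
So |H| = 5.
Ground atoms are formed by filling each argument slot of a predicate with a term from H, so an r-ary predicate gives |H|^r atoms:
  Likes: 5^3 = 125;  Parent: 5;  Knows: 5^2 = 25
Total ground atoms: 125 + 5 + 25 = 155.

155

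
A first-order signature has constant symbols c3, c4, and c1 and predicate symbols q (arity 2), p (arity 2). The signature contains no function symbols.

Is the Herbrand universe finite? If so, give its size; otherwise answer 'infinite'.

There are no function symbols, so every ground term is one of the 3 constants.
The Herbrand universe is {c3, c4, c1}, which is finite with 3 elements.

3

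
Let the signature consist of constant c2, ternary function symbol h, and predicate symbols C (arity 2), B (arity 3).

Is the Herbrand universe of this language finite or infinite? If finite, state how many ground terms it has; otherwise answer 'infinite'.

infinite

The signature has at least one function symbol (h, arity 3) and at least one constant (c2).
Iterating h gives infinitely many distinct ground terms: c2, h(c2, c2, c2), h(h(c2, c2, c2), h(c2, c2, c2), h(c2, c2, c2)), ...
So the Herbrand universe is infinite.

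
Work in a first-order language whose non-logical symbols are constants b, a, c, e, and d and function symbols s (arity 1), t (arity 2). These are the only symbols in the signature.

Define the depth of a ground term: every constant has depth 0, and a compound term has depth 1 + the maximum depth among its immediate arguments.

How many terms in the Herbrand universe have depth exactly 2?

1230

Let N_k count ground terms of depth at most k. Each non-constant term of depth ≤ k is some function symbol applied to depth-≤(k−1) arguments, giving N_k = 5 + N_{k-1} + N_{k-1}^2.
N_0 = 5
N_1 = 5 + 5 + 5^2 = 35
N_2 = 5 + 35 + 35^2 = 1265
Terms of depth exactly 2: N_2 − N_1 = 1265 − 35 = 1230.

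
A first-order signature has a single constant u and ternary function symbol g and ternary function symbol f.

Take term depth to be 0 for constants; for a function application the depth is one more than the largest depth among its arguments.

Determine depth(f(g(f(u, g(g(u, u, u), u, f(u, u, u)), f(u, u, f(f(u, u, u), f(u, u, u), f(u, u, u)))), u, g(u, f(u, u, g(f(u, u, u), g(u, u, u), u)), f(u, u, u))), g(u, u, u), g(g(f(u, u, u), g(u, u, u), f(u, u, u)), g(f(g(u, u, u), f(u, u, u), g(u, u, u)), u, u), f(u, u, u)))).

depth(g(u, u, u)) = 1 + max(0, 0, 0) = 1
depth(f(u, u, u)) = 1 + max(0, 0, 0) = 1
depth(g(g(u, u, u), u, f(u, u, u))) = 1 + max(1, 0, 1) = 2
depth(f(f(u, u, u), f(u, u, u), f(u, u, u))) = 1 + max(1, 1, 1) = 2
depth(f(u, u, f(f(u, u, u), f(u, u, u), f(u, u, u)))) = 1 + max(0, 0, 2) = 3
depth(f(u, g(g(u, u, u), u, f(u, u, u)), f(u, u, f(f(u, u, u), f(u, u, u), f(u, u, u))))) = 1 + max(0, 2, 3) = 4
depth(g(f(u, u, u), g(u, u, u), u)) = 1 + max(1, 1, 0) = 2
depth(f(u, u, g(f(u, u, u), g(u, u, u), u))) = 1 + max(0, 0, 2) = 3
depth(g(u, f(u, u, g(f(u, u, u), g(u, u, u), u)), f(u, u, u))) = 1 + max(0, 3, 1) = 4
depth(g(f(u, g(g(u, u, u), u, f(u, u, u)), f(u, u, f(f(u, u, u), f(u, u, u), f(u, u, u)))), u, g(u, f(u, u, g(f(u, u, u), g(u, u, u), u)), f(u, u, u)))) = 1 + max(4, 0, 4) = 5
depth(g(f(u, u, u), g(u, u, u), f(u, u, u))) = 1 + max(1, 1, 1) = 2
depth(f(g(u, u, u), f(u, u, u), g(u, u, u))) = 1 + max(1, 1, 1) = 2
depth(g(f(g(u, u, u), f(u, u, u), g(u, u, u)), u, u)) = 1 + max(2, 0, 0) = 3
depth(g(g(f(u, u, u), g(u, u, u), f(u, u, u)), g(f(g(u, u, u), f(u, u, u), g(u, u, u)), u, u), f(u, u, u))) = 1 + max(2, 3, 1) = 4
depth(f(g(f(u, g(g(u, u, u), u, f(u, u, u)), f(u, u, f(f(u, u, u), f(u, u, u), f(u, u, u)))), u, g(u, f(u, u, g(f(u, u, u), g(u, u, u), u)), f(u, u, u))), g(u, u, u), g(g(f(u, u, u), g(u, u, u), f(u, u, u)), g(f(g(u, u, u), f(u, u, u), g(u, u, u)), u, u), f(u, u, u)))) = 1 + max(5, 1, 4) = 6

6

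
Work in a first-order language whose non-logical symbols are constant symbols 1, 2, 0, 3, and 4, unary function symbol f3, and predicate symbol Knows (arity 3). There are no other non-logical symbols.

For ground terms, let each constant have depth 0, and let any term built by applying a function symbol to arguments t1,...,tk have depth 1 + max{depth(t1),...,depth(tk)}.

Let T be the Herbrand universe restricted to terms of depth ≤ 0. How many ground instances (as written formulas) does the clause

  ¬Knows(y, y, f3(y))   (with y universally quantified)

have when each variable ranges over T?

5

Ground terms of depth ≤ 0:
  Count level by level. With function symbols f3/1, the terms of depth ≤ k are the 5 constants together with each function applied to depth-≤(k−1) tuples, so N_k = 5 + N_{k-1}.
  N_0 = 5
  Explicitly: 1, 2, 0, 3, 4.
So there are 5 ground terms available for substitution.
The body mentions the single quantified variable y; since ground terms form a free algebra, no two substitutions collapse to the same formula.
Number of ground instances = 5.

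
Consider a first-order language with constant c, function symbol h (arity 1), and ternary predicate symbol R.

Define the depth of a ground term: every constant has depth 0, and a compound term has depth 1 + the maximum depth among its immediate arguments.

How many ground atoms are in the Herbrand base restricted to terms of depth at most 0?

1

First count ground terms of depth ≤ 0.
Let N_k count ground terms of depth at most k. Each non-constant term of depth ≤ k is some function symbol applied to depth-≤(k−1) arguments, giving N_k = 1 + N_{k-1}.
N_0 = 1
Explicitly: c.
So |H| = 1.
For each predicate symbol, the number of ground atoms is |H| raised to its arity; summing:
  R: 1^3 = 1
Total ground atoms: 1.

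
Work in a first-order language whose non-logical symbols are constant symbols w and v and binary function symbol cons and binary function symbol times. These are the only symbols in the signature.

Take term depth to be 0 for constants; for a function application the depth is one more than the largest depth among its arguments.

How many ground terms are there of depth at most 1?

10

Count level by level. With function symbols cons/2, times/2, the terms of depth ≤ k are the 2 constants together with each function applied to depth-≤(k−1) tuples, so N_k = 2 + N_{k-1}^2 + N_{k-1}^2.
N_0 = 2
N_1 = 2 + 2^2 + 2^2 = 10
Explicitly: w, v, cons(w, w), cons(w, v), cons(v, w), cons(v, v), times(w, w), times(w, v), times(v, w), times(v, v).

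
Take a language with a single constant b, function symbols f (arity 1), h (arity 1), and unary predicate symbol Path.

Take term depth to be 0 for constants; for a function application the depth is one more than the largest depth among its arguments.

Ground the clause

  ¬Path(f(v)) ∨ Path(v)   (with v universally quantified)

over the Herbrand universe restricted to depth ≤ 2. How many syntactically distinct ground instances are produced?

Ground terms of depth ≤ 2:
  Let N_k = |{terms of depth ≤ k}|. Then N_0 = 1 and N_k = 1 + N_{k-1} + N_{k-1} for k ≥ 1 (one summand per function symbol, arity giving the exponent).
  N_0 = 1
  N_1 = 1 + 1 + 1 = 3
  N_2 = 1 + 3 + 3 = 7
So there are 7 ground terms available for substitution.
The body mentions the single quantified variable v; since ground terms form a free algebra, no two substitutions collapse to the same formula.
Number of ground instances = 7.

7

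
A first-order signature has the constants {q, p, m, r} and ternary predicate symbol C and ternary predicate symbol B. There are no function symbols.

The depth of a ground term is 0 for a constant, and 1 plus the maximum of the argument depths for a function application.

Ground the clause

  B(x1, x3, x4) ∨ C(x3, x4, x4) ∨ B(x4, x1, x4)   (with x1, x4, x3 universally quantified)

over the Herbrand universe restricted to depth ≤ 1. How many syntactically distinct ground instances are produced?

Ground terms of depth ≤ 1:
  With no function symbols every ground term is a constant, so there are exactly 4 ground terms at every depth bound.
  N_0 = 4
  N_1 = 4
So there are 4 ground terms available for substitution.
Each of x1, x4, x3 ranges independently over the available ground terms, and distinct assignments produce distinct instances.
Number of ground instances = 4^3 = 64.

64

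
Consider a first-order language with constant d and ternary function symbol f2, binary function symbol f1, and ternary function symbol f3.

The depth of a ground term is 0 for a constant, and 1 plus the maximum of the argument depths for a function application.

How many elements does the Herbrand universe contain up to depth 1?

Count level by level. With function symbols f2/3, f1/2, f3/3, the terms of depth ≤ k are the 1 constant together with each function applied to depth-≤(k−1) tuples, so N_k = 1 + N_{k-1}^3 + N_{k-1}^2 + N_{k-1}^3.
N_0 = 1
N_1 = 1 + 1^3 + 1^2 + 1^3 = 4
Explicitly: d, f2(d, d, d), f1(d, d), f3(d, d, d).

4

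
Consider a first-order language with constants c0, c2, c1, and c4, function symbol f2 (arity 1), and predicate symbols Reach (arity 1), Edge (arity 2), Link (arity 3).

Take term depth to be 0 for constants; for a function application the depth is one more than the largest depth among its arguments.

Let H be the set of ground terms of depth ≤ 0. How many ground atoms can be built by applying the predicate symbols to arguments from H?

First count ground terms of depth ≤ 0.
Let N_k count ground terms of depth at most k. Each non-constant term of depth ≤ k is some function symbol applied to depth-≤(k−1) arguments, giving N_k = 4 + N_{k-1}.
N_0 = 4
So |H| = 4.
A ground atom is a predicate applied to a tuple of terms from H, so the count is the sum over predicates of |H|^arity:
  Reach: 4;  Edge: 4^2 = 16;  Link: 4^3 = 64
Total ground atoms: 4 + 16 + 64 = 84.

84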